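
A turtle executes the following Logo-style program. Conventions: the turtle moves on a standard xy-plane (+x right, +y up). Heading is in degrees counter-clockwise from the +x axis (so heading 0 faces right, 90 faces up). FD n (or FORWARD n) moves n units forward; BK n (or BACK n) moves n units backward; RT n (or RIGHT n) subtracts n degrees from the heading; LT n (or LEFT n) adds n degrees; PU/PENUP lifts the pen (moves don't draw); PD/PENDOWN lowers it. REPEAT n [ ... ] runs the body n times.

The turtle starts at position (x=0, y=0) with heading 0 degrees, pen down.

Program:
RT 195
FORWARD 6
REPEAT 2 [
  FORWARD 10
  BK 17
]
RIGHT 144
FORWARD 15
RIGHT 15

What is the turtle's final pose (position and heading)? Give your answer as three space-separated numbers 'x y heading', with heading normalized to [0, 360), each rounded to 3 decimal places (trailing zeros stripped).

Answer: 21.731 3.305 6

Derivation:
Executing turtle program step by step:
Start: pos=(0,0), heading=0, pen down
RT 195: heading 0 -> 165
FD 6: (0,0) -> (-5.796,1.553) [heading=165, draw]
REPEAT 2 [
  -- iteration 1/2 --
  FD 10: (-5.796,1.553) -> (-15.455,4.141) [heading=165, draw]
  BK 17: (-15.455,4.141) -> (0.966,-0.259) [heading=165, draw]
  -- iteration 2/2 --
  FD 10: (0.966,-0.259) -> (-8.693,2.329) [heading=165, draw]
  BK 17: (-8.693,2.329) -> (7.727,-2.071) [heading=165, draw]
]
RT 144: heading 165 -> 21
FD 15: (7.727,-2.071) -> (21.731,3.305) [heading=21, draw]
RT 15: heading 21 -> 6
Final: pos=(21.731,3.305), heading=6, 6 segment(s) drawn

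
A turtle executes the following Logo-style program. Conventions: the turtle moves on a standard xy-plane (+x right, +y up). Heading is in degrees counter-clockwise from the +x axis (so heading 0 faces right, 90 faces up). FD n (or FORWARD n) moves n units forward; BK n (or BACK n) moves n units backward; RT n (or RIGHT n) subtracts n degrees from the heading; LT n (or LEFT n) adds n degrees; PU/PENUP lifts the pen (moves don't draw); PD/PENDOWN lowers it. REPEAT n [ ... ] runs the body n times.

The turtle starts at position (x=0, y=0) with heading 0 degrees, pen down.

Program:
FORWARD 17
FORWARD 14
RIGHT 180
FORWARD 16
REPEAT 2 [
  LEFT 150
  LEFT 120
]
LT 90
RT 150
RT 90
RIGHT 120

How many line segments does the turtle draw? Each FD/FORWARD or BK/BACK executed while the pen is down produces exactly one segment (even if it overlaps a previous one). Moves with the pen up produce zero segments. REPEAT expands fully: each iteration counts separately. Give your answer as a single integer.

Answer: 3

Derivation:
Executing turtle program step by step:
Start: pos=(0,0), heading=0, pen down
FD 17: (0,0) -> (17,0) [heading=0, draw]
FD 14: (17,0) -> (31,0) [heading=0, draw]
RT 180: heading 0 -> 180
FD 16: (31,0) -> (15,0) [heading=180, draw]
REPEAT 2 [
  -- iteration 1/2 --
  LT 150: heading 180 -> 330
  LT 120: heading 330 -> 90
  -- iteration 2/2 --
  LT 150: heading 90 -> 240
  LT 120: heading 240 -> 0
]
LT 90: heading 0 -> 90
RT 150: heading 90 -> 300
RT 90: heading 300 -> 210
RT 120: heading 210 -> 90
Final: pos=(15,0), heading=90, 3 segment(s) drawn
Segments drawn: 3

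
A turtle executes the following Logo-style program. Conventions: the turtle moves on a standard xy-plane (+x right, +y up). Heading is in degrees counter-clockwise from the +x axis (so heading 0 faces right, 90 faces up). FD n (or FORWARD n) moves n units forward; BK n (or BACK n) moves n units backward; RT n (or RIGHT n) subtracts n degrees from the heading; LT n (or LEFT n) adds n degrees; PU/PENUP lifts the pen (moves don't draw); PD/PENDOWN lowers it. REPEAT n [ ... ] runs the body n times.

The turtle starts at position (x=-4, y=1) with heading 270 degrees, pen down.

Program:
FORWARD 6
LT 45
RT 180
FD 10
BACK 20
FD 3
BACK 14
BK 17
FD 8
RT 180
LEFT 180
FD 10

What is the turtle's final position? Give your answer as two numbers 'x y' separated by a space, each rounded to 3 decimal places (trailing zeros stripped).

Answer: 10.142 -19.142

Derivation:
Executing turtle program step by step:
Start: pos=(-4,1), heading=270, pen down
FD 6: (-4,1) -> (-4,-5) [heading=270, draw]
LT 45: heading 270 -> 315
RT 180: heading 315 -> 135
FD 10: (-4,-5) -> (-11.071,2.071) [heading=135, draw]
BK 20: (-11.071,2.071) -> (3.071,-12.071) [heading=135, draw]
FD 3: (3.071,-12.071) -> (0.95,-9.95) [heading=135, draw]
BK 14: (0.95,-9.95) -> (10.849,-19.849) [heading=135, draw]
BK 17: (10.849,-19.849) -> (22.87,-31.87) [heading=135, draw]
FD 8: (22.87,-31.87) -> (17.213,-26.213) [heading=135, draw]
RT 180: heading 135 -> 315
LT 180: heading 315 -> 135
FD 10: (17.213,-26.213) -> (10.142,-19.142) [heading=135, draw]
Final: pos=(10.142,-19.142), heading=135, 8 segment(s) drawn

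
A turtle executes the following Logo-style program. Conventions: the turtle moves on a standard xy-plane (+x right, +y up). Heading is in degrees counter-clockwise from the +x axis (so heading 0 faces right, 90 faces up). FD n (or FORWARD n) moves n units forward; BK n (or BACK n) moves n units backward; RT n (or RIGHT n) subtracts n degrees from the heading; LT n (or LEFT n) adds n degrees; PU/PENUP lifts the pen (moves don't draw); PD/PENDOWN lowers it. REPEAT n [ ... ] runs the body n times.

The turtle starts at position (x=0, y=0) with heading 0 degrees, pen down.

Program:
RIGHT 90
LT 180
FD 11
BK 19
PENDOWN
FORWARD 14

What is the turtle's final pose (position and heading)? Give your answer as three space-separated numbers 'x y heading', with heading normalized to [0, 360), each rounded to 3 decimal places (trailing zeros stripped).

Executing turtle program step by step:
Start: pos=(0,0), heading=0, pen down
RT 90: heading 0 -> 270
LT 180: heading 270 -> 90
FD 11: (0,0) -> (0,11) [heading=90, draw]
BK 19: (0,11) -> (0,-8) [heading=90, draw]
PD: pen down
FD 14: (0,-8) -> (0,6) [heading=90, draw]
Final: pos=(0,6), heading=90, 3 segment(s) drawn

Answer: 0 6 90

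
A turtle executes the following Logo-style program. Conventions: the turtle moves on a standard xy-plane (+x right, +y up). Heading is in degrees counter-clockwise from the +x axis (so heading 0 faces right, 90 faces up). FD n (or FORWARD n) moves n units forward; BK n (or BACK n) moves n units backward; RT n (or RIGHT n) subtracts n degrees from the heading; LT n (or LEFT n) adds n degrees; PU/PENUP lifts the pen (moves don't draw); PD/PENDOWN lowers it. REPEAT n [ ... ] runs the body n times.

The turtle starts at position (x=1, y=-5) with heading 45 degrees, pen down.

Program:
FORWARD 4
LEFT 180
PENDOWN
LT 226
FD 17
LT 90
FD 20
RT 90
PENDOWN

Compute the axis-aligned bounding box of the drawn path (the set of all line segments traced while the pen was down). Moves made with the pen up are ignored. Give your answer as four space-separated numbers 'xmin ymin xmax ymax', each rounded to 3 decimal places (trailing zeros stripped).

Executing turtle program step by step:
Start: pos=(1,-5), heading=45, pen down
FD 4: (1,-5) -> (3.828,-2.172) [heading=45, draw]
LT 180: heading 45 -> 225
PD: pen down
LT 226: heading 225 -> 91
FD 17: (3.828,-2.172) -> (3.532,14.826) [heading=91, draw]
LT 90: heading 91 -> 181
FD 20: (3.532,14.826) -> (-16.465,14.477) [heading=181, draw]
RT 90: heading 181 -> 91
PD: pen down
Final: pos=(-16.465,14.477), heading=91, 3 segment(s) drawn

Segment endpoints: x in {-16.465, 1, 3.532, 3.828}, y in {-5, -2.172, 14.477, 14.826}
xmin=-16.465, ymin=-5, xmax=3.828, ymax=14.826

Answer: -16.465 -5 3.828 14.826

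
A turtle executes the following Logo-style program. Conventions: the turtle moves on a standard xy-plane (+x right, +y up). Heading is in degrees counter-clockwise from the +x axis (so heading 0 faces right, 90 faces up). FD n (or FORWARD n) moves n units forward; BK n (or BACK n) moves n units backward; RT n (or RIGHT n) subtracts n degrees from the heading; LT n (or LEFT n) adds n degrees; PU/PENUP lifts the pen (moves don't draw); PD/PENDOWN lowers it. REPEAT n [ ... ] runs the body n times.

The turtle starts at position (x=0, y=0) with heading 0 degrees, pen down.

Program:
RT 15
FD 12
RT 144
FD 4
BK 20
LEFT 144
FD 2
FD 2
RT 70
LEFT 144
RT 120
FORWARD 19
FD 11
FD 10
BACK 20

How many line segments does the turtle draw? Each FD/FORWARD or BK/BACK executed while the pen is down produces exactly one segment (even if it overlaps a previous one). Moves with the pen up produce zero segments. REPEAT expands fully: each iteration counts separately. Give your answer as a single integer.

Answer: 9

Derivation:
Executing turtle program step by step:
Start: pos=(0,0), heading=0, pen down
RT 15: heading 0 -> 345
FD 12: (0,0) -> (11.591,-3.106) [heading=345, draw]
RT 144: heading 345 -> 201
FD 4: (11.591,-3.106) -> (7.857,-4.539) [heading=201, draw]
BK 20: (7.857,-4.539) -> (26.528,2.628) [heading=201, draw]
LT 144: heading 201 -> 345
FD 2: (26.528,2.628) -> (28.46,2.11) [heading=345, draw]
FD 2: (28.46,2.11) -> (30.392,1.593) [heading=345, draw]
RT 70: heading 345 -> 275
LT 144: heading 275 -> 59
RT 120: heading 59 -> 299
FD 19: (30.392,1.593) -> (39.603,-15.025) [heading=299, draw]
FD 11: (39.603,-15.025) -> (44.936,-24.646) [heading=299, draw]
FD 10: (44.936,-24.646) -> (49.784,-33.392) [heading=299, draw]
BK 20: (49.784,-33.392) -> (40.088,-15.9) [heading=299, draw]
Final: pos=(40.088,-15.9), heading=299, 9 segment(s) drawn
Segments drawn: 9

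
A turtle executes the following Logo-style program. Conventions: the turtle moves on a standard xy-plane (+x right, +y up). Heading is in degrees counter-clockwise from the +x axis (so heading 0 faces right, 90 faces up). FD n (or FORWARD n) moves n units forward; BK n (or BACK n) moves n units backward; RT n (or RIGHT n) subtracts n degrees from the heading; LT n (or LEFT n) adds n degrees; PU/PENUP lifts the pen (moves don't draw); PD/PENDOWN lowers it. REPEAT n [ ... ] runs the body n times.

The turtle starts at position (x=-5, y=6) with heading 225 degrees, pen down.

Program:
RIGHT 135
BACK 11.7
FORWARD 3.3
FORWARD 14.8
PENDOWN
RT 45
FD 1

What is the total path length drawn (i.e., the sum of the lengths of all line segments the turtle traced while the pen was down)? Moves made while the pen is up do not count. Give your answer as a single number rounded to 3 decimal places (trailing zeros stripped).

Answer: 30.8

Derivation:
Executing turtle program step by step:
Start: pos=(-5,6), heading=225, pen down
RT 135: heading 225 -> 90
BK 11.7: (-5,6) -> (-5,-5.7) [heading=90, draw]
FD 3.3: (-5,-5.7) -> (-5,-2.4) [heading=90, draw]
FD 14.8: (-5,-2.4) -> (-5,12.4) [heading=90, draw]
PD: pen down
RT 45: heading 90 -> 45
FD 1: (-5,12.4) -> (-4.293,13.107) [heading=45, draw]
Final: pos=(-4.293,13.107), heading=45, 4 segment(s) drawn

Segment lengths:
  seg 1: (-5,6) -> (-5,-5.7), length = 11.7
  seg 2: (-5,-5.7) -> (-5,-2.4), length = 3.3
  seg 3: (-5,-2.4) -> (-5,12.4), length = 14.8
  seg 4: (-5,12.4) -> (-4.293,13.107), length = 1
Total = 30.8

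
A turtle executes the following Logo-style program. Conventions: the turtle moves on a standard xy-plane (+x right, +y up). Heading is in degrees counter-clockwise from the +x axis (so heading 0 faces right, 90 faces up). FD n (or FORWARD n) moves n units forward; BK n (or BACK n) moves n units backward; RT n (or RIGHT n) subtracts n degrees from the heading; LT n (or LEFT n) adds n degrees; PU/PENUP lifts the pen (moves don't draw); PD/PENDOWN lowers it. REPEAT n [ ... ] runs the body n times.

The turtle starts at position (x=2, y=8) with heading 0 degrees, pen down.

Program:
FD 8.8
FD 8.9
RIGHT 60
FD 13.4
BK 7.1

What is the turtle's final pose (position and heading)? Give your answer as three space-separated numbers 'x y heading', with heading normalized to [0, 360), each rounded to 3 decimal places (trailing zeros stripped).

Executing turtle program step by step:
Start: pos=(2,8), heading=0, pen down
FD 8.8: (2,8) -> (10.8,8) [heading=0, draw]
FD 8.9: (10.8,8) -> (19.7,8) [heading=0, draw]
RT 60: heading 0 -> 300
FD 13.4: (19.7,8) -> (26.4,-3.605) [heading=300, draw]
BK 7.1: (26.4,-3.605) -> (22.85,2.544) [heading=300, draw]
Final: pos=(22.85,2.544), heading=300, 4 segment(s) drawn

Answer: 22.85 2.544 300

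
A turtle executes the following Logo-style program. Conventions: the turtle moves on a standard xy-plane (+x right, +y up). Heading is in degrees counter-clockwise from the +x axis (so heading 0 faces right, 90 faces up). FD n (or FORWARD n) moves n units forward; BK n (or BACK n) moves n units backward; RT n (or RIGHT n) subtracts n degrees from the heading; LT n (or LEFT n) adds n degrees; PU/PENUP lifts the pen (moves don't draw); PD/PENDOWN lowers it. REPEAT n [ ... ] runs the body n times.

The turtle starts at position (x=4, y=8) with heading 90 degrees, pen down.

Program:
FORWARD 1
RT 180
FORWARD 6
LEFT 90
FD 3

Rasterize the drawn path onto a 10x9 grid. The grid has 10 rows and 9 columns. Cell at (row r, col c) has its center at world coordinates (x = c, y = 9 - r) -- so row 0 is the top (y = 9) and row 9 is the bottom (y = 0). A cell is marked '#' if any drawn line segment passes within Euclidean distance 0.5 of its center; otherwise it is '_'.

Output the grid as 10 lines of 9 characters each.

Answer: ____#____
____#____
____#____
____#____
____#____
____#____
____####_
_________
_________
_________

Derivation:
Segment 0: (4,8) -> (4,9)
Segment 1: (4,9) -> (4,3)
Segment 2: (4,3) -> (7,3)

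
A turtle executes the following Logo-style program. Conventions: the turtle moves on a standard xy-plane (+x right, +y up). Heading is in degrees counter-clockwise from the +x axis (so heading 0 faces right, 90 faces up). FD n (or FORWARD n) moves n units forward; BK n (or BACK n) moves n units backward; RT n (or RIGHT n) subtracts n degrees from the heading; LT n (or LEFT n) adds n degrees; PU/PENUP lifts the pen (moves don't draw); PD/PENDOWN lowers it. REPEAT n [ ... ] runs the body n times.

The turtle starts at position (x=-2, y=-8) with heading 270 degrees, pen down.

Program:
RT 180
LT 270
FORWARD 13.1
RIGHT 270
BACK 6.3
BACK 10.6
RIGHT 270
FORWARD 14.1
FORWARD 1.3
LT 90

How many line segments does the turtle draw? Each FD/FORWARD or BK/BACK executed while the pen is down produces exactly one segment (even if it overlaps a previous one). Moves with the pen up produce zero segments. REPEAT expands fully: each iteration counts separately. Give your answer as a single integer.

Answer: 5

Derivation:
Executing turtle program step by step:
Start: pos=(-2,-8), heading=270, pen down
RT 180: heading 270 -> 90
LT 270: heading 90 -> 0
FD 13.1: (-2,-8) -> (11.1,-8) [heading=0, draw]
RT 270: heading 0 -> 90
BK 6.3: (11.1,-8) -> (11.1,-14.3) [heading=90, draw]
BK 10.6: (11.1,-14.3) -> (11.1,-24.9) [heading=90, draw]
RT 270: heading 90 -> 180
FD 14.1: (11.1,-24.9) -> (-3,-24.9) [heading=180, draw]
FD 1.3: (-3,-24.9) -> (-4.3,-24.9) [heading=180, draw]
LT 90: heading 180 -> 270
Final: pos=(-4.3,-24.9), heading=270, 5 segment(s) drawn
Segments drawn: 5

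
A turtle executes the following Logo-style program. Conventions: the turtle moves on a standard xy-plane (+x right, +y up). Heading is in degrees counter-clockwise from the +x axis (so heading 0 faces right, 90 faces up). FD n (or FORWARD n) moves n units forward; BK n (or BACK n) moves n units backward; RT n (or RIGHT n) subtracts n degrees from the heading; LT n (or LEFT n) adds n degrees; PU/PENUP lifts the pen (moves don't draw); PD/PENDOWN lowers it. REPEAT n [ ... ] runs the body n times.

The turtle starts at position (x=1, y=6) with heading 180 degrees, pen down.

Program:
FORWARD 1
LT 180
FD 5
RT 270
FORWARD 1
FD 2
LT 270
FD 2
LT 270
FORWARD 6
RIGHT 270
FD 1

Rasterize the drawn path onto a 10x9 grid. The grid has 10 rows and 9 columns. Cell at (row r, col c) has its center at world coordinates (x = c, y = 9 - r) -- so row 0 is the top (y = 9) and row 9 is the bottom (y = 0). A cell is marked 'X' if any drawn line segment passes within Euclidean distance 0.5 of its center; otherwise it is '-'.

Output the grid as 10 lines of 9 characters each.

Answer: -----XXX-
-----X-X-
-----X-X-
XXXXXX-X-
-------X-
-------X-
-------XX
---------
---------
---------

Derivation:
Segment 0: (1,6) -> (0,6)
Segment 1: (0,6) -> (5,6)
Segment 2: (5,6) -> (5,7)
Segment 3: (5,7) -> (5,9)
Segment 4: (5,9) -> (7,9)
Segment 5: (7,9) -> (7,3)
Segment 6: (7,3) -> (8,3)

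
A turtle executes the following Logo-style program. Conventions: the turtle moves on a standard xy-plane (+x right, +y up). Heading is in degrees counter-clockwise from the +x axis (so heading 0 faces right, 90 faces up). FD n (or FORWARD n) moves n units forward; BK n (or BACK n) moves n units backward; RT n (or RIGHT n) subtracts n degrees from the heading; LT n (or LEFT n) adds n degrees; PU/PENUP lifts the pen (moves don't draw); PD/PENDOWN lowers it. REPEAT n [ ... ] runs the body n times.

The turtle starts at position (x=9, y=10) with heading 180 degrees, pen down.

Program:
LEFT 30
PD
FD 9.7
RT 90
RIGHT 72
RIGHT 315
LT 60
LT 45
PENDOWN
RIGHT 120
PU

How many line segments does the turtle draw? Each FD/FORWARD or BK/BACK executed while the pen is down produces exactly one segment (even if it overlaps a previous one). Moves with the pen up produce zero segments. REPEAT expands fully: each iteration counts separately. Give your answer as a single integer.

Executing turtle program step by step:
Start: pos=(9,10), heading=180, pen down
LT 30: heading 180 -> 210
PD: pen down
FD 9.7: (9,10) -> (0.6,5.15) [heading=210, draw]
RT 90: heading 210 -> 120
RT 72: heading 120 -> 48
RT 315: heading 48 -> 93
LT 60: heading 93 -> 153
LT 45: heading 153 -> 198
PD: pen down
RT 120: heading 198 -> 78
PU: pen up
Final: pos=(0.6,5.15), heading=78, 1 segment(s) drawn
Segments drawn: 1

Answer: 1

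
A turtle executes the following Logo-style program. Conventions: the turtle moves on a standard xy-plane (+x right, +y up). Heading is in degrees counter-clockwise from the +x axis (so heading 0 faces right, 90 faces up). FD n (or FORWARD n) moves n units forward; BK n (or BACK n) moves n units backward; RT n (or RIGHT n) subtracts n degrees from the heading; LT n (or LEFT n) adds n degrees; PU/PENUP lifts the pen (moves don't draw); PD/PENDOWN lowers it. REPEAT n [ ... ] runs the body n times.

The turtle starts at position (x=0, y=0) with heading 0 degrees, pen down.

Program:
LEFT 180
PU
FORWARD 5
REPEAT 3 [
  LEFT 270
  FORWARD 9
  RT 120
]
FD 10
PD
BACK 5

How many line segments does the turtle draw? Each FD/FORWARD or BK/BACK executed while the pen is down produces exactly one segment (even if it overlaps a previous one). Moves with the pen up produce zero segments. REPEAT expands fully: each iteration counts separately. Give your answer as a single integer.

Executing turtle program step by step:
Start: pos=(0,0), heading=0, pen down
LT 180: heading 0 -> 180
PU: pen up
FD 5: (0,0) -> (-5,0) [heading=180, move]
REPEAT 3 [
  -- iteration 1/3 --
  LT 270: heading 180 -> 90
  FD 9: (-5,0) -> (-5,9) [heading=90, move]
  RT 120: heading 90 -> 330
  -- iteration 2/3 --
  LT 270: heading 330 -> 240
  FD 9: (-5,9) -> (-9.5,1.206) [heading=240, move]
  RT 120: heading 240 -> 120
  -- iteration 3/3 --
  LT 270: heading 120 -> 30
  FD 9: (-9.5,1.206) -> (-1.706,5.706) [heading=30, move]
  RT 120: heading 30 -> 270
]
FD 10: (-1.706,5.706) -> (-1.706,-4.294) [heading=270, move]
PD: pen down
BK 5: (-1.706,-4.294) -> (-1.706,0.706) [heading=270, draw]
Final: pos=(-1.706,0.706), heading=270, 1 segment(s) drawn
Segments drawn: 1

Answer: 1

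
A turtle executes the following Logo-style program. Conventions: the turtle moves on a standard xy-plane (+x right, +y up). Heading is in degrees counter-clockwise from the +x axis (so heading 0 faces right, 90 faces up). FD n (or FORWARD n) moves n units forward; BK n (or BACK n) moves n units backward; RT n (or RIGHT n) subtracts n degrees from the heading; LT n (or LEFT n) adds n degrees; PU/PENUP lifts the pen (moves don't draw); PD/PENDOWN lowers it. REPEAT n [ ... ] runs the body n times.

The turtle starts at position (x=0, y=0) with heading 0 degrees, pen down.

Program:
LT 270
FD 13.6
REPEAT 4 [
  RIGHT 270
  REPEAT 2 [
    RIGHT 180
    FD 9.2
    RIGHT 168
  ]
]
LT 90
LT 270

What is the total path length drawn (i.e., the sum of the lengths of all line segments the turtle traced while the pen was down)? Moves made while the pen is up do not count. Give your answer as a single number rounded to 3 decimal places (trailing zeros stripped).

Executing turtle program step by step:
Start: pos=(0,0), heading=0, pen down
LT 270: heading 0 -> 270
FD 13.6: (0,0) -> (0,-13.6) [heading=270, draw]
REPEAT 4 [
  -- iteration 1/4 --
  RT 270: heading 270 -> 0
  REPEAT 2 [
    -- iteration 1/2 --
    RT 180: heading 0 -> 180
    FD 9.2: (0,-13.6) -> (-9.2,-13.6) [heading=180, draw]
    RT 168: heading 180 -> 12
    -- iteration 2/2 --
    RT 180: heading 12 -> 192
    FD 9.2: (-9.2,-13.6) -> (-18.199,-15.513) [heading=192, draw]
    RT 168: heading 192 -> 24
  ]
  -- iteration 2/4 --
  RT 270: heading 24 -> 114
  REPEAT 2 [
    -- iteration 1/2 --
    RT 180: heading 114 -> 294
    FD 9.2: (-18.199,-15.513) -> (-14.457,-23.917) [heading=294, draw]
    RT 168: heading 294 -> 126
    -- iteration 2/2 --
    RT 180: heading 126 -> 306
    FD 9.2: (-14.457,-23.917) -> (-9.049,-31.36) [heading=306, draw]
    RT 168: heading 306 -> 138
  ]
  -- iteration 3/4 --
  RT 270: heading 138 -> 228
  REPEAT 2 [
    -- iteration 1/2 --
    RT 180: heading 228 -> 48
    FD 9.2: (-9.049,-31.36) -> (-2.893,-24.523) [heading=48, draw]
    RT 168: heading 48 -> 240
    -- iteration 2/2 --
    RT 180: heading 240 -> 60
    FD 9.2: (-2.893,-24.523) -> (1.707,-16.556) [heading=60, draw]
    RT 168: heading 60 -> 252
  ]
  -- iteration 4/4 --
  RT 270: heading 252 -> 342
  REPEAT 2 [
    -- iteration 1/2 --
    RT 180: heading 342 -> 162
    FD 9.2: (1.707,-16.556) -> (-7.043,-13.713) [heading=162, draw]
    RT 168: heading 162 -> 354
    -- iteration 2/2 --
    RT 180: heading 354 -> 174
    FD 9.2: (-7.043,-13.713) -> (-16.193,-12.751) [heading=174, draw]
    RT 168: heading 174 -> 6
  ]
]
LT 90: heading 6 -> 96
LT 270: heading 96 -> 6
Final: pos=(-16.193,-12.751), heading=6, 9 segment(s) drawn

Segment lengths:
  seg 1: (0,0) -> (0,-13.6), length = 13.6
  seg 2: (0,-13.6) -> (-9.2,-13.6), length = 9.2
  seg 3: (-9.2,-13.6) -> (-18.199,-15.513), length = 9.2
  seg 4: (-18.199,-15.513) -> (-14.457,-23.917), length = 9.2
  seg 5: (-14.457,-23.917) -> (-9.049,-31.36), length = 9.2
  seg 6: (-9.049,-31.36) -> (-2.893,-24.523), length = 9.2
  seg 7: (-2.893,-24.523) -> (1.707,-16.556), length = 9.2
  seg 8: (1.707,-16.556) -> (-7.043,-13.713), length = 9.2
  seg 9: (-7.043,-13.713) -> (-16.193,-12.751), length = 9.2
Total = 87.2

Answer: 87.2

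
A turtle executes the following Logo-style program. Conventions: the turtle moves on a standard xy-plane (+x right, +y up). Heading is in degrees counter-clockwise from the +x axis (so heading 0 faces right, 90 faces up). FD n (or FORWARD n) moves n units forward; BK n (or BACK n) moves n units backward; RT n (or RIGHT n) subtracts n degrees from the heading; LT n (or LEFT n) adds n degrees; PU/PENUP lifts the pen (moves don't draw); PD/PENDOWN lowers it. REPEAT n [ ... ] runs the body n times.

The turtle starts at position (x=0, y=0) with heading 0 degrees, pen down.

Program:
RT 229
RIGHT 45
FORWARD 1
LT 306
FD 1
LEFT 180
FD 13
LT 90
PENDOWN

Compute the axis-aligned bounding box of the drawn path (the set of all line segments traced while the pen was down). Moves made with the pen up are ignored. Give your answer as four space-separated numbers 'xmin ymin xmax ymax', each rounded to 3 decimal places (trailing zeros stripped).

Answer: -10.107 -5.361 0.918 1.527

Derivation:
Executing turtle program step by step:
Start: pos=(0,0), heading=0, pen down
RT 229: heading 0 -> 131
RT 45: heading 131 -> 86
FD 1: (0,0) -> (0.07,0.998) [heading=86, draw]
LT 306: heading 86 -> 32
FD 1: (0.07,0.998) -> (0.918,1.527) [heading=32, draw]
LT 180: heading 32 -> 212
FD 13: (0.918,1.527) -> (-10.107,-5.361) [heading=212, draw]
LT 90: heading 212 -> 302
PD: pen down
Final: pos=(-10.107,-5.361), heading=302, 3 segment(s) drawn

Segment endpoints: x in {-10.107, 0, 0.07, 0.918}, y in {-5.361, 0, 0.998, 1.527}
xmin=-10.107, ymin=-5.361, xmax=0.918, ymax=1.527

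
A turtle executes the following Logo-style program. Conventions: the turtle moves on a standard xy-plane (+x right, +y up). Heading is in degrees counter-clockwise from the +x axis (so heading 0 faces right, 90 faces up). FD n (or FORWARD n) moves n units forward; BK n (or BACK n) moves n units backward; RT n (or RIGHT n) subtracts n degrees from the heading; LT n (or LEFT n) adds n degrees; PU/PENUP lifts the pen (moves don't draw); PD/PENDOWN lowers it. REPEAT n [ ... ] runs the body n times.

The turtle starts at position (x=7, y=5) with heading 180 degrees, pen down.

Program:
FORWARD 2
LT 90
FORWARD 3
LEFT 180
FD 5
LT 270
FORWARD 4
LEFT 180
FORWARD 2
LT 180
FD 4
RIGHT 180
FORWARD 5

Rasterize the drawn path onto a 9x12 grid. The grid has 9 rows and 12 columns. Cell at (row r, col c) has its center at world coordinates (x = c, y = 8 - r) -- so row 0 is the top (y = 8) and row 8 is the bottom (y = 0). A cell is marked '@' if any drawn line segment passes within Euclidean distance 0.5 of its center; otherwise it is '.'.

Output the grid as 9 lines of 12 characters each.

Answer: ............
.....@@@@@@@
.....@......
.....@@@....
.....@......
.....@......
.....@......
............
............

Derivation:
Segment 0: (7,5) -> (5,5)
Segment 1: (5,5) -> (5,2)
Segment 2: (5,2) -> (5,7)
Segment 3: (5,7) -> (9,7)
Segment 4: (9,7) -> (7,7)
Segment 5: (7,7) -> (11,7)
Segment 6: (11,7) -> (6,7)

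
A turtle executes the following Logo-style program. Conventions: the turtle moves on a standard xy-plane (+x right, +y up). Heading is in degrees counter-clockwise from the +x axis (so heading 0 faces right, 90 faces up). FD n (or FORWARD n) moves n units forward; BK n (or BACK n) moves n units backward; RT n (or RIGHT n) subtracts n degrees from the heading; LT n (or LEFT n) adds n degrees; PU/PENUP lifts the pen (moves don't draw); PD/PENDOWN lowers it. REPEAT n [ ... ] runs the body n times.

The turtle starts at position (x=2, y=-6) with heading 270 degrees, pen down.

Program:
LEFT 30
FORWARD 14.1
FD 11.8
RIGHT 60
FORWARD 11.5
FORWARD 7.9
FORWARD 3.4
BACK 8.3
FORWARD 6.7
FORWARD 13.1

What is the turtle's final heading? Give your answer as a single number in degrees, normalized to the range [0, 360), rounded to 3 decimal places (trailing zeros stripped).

Answer: 240

Derivation:
Executing turtle program step by step:
Start: pos=(2,-6), heading=270, pen down
LT 30: heading 270 -> 300
FD 14.1: (2,-6) -> (9.05,-18.211) [heading=300, draw]
FD 11.8: (9.05,-18.211) -> (14.95,-28.43) [heading=300, draw]
RT 60: heading 300 -> 240
FD 11.5: (14.95,-28.43) -> (9.2,-38.389) [heading=240, draw]
FD 7.9: (9.2,-38.389) -> (5.25,-45.231) [heading=240, draw]
FD 3.4: (5.25,-45.231) -> (3.55,-48.175) [heading=240, draw]
BK 8.3: (3.55,-48.175) -> (7.7,-40.987) [heading=240, draw]
FD 6.7: (7.7,-40.987) -> (4.35,-46.79) [heading=240, draw]
FD 13.1: (4.35,-46.79) -> (-2.2,-58.135) [heading=240, draw]
Final: pos=(-2.2,-58.135), heading=240, 8 segment(s) drawn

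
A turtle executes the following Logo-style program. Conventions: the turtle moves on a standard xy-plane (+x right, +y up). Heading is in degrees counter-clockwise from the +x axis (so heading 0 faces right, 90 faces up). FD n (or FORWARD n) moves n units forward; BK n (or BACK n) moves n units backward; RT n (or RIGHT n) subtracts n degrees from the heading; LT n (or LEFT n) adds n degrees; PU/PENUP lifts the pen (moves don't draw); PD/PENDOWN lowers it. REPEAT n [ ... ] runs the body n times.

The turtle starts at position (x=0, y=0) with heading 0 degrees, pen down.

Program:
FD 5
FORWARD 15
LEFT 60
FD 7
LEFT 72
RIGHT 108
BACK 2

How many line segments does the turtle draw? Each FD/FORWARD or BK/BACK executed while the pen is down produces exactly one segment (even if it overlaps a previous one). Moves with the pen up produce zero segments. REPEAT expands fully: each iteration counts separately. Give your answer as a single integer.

Answer: 4

Derivation:
Executing turtle program step by step:
Start: pos=(0,0), heading=0, pen down
FD 5: (0,0) -> (5,0) [heading=0, draw]
FD 15: (5,0) -> (20,0) [heading=0, draw]
LT 60: heading 0 -> 60
FD 7: (20,0) -> (23.5,6.062) [heading=60, draw]
LT 72: heading 60 -> 132
RT 108: heading 132 -> 24
BK 2: (23.5,6.062) -> (21.673,5.249) [heading=24, draw]
Final: pos=(21.673,5.249), heading=24, 4 segment(s) drawn
Segments drawn: 4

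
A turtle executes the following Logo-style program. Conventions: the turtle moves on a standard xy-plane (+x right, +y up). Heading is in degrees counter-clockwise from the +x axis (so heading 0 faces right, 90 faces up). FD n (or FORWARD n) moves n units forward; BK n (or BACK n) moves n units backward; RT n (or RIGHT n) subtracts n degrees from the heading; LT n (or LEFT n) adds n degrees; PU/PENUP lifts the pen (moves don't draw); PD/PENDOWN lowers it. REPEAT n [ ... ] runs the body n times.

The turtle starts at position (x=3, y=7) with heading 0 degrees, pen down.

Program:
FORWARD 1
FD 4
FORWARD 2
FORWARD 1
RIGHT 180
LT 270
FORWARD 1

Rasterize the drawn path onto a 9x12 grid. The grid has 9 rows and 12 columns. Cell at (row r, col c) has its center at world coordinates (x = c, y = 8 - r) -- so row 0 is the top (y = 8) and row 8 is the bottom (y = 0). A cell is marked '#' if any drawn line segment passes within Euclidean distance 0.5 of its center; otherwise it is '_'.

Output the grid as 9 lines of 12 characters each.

Answer: ___________#
___#########
____________
____________
____________
____________
____________
____________
____________

Derivation:
Segment 0: (3,7) -> (4,7)
Segment 1: (4,7) -> (8,7)
Segment 2: (8,7) -> (10,7)
Segment 3: (10,7) -> (11,7)
Segment 4: (11,7) -> (11,8)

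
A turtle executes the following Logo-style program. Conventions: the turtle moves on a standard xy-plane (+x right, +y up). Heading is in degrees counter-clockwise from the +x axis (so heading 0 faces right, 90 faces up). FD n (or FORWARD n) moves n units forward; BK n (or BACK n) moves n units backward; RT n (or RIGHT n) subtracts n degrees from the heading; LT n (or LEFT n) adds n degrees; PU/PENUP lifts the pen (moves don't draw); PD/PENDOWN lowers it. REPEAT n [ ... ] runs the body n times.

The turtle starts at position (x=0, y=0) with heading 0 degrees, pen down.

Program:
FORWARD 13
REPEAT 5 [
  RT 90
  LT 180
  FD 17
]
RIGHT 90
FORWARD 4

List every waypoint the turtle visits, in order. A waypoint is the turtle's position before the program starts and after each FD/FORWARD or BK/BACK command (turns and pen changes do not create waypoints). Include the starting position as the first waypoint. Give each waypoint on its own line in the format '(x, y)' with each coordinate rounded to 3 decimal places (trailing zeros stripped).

Answer: (0, 0)
(13, 0)
(13, 17)
(-4, 17)
(-4, 0)
(13, 0)
(13, 17)
(17, 17)

Derivation:
Executing turtle program step by step:
Start: pos=(0,0), heading=0, pen down
FD 13: (0,0) -> (13,0) [heading=0, draw]
REPEAT 5 [
  -- iteration 1/5 --
  RT 90: heading 0 -> 270
  LT 180: heading 270 -> 90
  FD 17: (13,0) -> (13,17) [heading=90, draw]
  -- iteration 2/5 --
  RT 90: heading 90 -> 0
  LT 180: heading 0 -> 180
  FD 17: (13,17) -> (-4,17) [heading=180, draw]
  -- iteration 3/5 --
  RT 90: heading 180 -> 90
  LT 180: heading 90 -> 270
  FD 17: (-4,17) -> (-4,0) [heading=270, draw]
  -- iteration 4/5 --
  RT 90: heading 270 -> 180
  LT 180: heading 180 -> 0
  FD 17: (-4,0) -> (13,0) [heading=0, draw]
  -- iteration 5/5 --
  RT 90: heading 0 -> 270
  LT 180: heading 270 -> 90
  FD 17: (13,0) -> (13,17) [heading=90, draw]
]
RT 90: heading 90 -> 0
FD 4: (13,17) -> (17,17) [heading=0, draw]
Final: pos=(17,17), heading=0, 7 segment(s) drawn
Waypoints (8 total):
(0, 0)
(13, 0)
(13, 17)
(-4, 17)
(-4, 0)
(13, 0)
(13, 17)
(17, 17)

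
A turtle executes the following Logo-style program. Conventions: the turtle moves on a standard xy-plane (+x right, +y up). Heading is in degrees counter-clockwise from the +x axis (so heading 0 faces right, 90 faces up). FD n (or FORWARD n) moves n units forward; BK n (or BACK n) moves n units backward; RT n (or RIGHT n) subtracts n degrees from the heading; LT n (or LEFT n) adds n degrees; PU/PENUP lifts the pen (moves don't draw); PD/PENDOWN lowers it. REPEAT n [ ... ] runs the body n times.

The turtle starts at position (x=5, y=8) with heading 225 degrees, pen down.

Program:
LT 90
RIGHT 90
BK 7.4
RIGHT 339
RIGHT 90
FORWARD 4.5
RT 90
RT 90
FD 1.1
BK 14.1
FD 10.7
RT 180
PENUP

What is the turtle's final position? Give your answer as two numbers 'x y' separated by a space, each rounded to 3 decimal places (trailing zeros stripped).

Executing turtle program step by step:
Start: pos=(5,8), heading=225, pen down
LT 90: heading 225 -> 315
RT 90: heading 315 -> 225
BK 7.4: (5,8) -> (10.233,13.233) [heading=225, draw]
RT 339: heading 225 -> 246
RT 90: heading 246 -> 156
FD 4.5: (10.233,13.233) -> (6.122,15.063) [heading=156, draw]
RT 90: heading 156 -> 66
RT 90: heading 66 -> 336
FD 1.1: (6.122,15.063) -> (7.127,14.615) [heading=336, draw]
BK 14.1: (7.127,14.615) -> (-5.754,20.35) [heading=336, draw]
FD 10.7: (-5.754,20.35) -> (4.02,15.998) [heading=336, draw]
RT 180: heading 336 -> 156
PU: pen up
Final: pos=(4.02,15.998), heading=156, 5 segment(s) drawn

Answer: 4.02 15.998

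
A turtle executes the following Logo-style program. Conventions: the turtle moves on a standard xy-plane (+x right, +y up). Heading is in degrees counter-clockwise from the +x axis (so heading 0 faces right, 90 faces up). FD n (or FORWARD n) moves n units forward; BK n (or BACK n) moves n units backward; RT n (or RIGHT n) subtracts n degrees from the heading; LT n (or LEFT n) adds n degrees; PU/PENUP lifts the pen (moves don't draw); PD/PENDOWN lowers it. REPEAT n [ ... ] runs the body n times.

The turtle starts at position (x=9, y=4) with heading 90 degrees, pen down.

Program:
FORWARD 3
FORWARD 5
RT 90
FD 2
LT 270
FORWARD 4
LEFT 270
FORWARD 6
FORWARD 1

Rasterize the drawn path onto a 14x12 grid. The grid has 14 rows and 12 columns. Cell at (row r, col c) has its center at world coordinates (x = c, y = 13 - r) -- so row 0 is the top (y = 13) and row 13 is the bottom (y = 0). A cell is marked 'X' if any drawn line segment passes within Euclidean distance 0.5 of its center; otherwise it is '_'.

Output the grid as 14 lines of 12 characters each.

Segment 0: (9,4) -> (9,7)
Segment 1: (9,7) -> (9,12)
Segment 2: (9,12) -> (11,12)
Segment 3: (11,12) -> (11,8)
Segment 4: (11,8) -> (5,8)
Segment 5: (5,8) -> (4,8)

Answer: ____________
_________XXX
_________X_X
_________X_X
_________X_X
____XXXXXXXX
_________X__
_________X__
_________X__
_________X__
____________
____________
____________
____________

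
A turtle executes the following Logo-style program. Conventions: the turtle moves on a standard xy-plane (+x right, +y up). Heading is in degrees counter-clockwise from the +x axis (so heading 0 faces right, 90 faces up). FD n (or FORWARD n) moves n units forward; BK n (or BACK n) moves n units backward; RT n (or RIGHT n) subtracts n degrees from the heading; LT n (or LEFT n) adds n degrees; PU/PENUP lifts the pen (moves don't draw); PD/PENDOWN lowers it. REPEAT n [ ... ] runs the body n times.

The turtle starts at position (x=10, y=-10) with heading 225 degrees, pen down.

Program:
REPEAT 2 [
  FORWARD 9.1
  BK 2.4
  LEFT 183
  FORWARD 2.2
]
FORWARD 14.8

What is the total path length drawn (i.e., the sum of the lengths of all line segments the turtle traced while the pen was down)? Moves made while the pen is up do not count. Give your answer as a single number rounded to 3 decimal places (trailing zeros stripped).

Answer: 42.2

Derivation:
Executing turtle program step by step:
Start: pos=(10,-10), heading=225, pen down
REPEAT 2 [
  -- iteration 1/2 --
  FD 9.1: (10,-10) -> (3.565,-16.435) [heading=225, draw]
  BK 2.4: (3.565,-16.435) -> (5.262,-14.738) [heading=225, draw]
  LT 183: heading 225 -> 48
  FD 2.2: (5.262,-14.738) -> (6.734,-13.103) [heading=48, draw]
  -- iteration 2/2 --
  FD 9.1: (6.734,-13.103) -> (12.824,-6.34) [heading=48, draw]
  BK 2.4: (12.824,-6.34) -> (11.218,-8.124) [heading=48, draw]
  LT 183: heading 48 -> 231
  FD 2.2: (11.218,-8.124) -> (9.833,-9.833) [heading=231, draw]
]
FD 14.8: (9.833,-9.833) -> (0.519,-21.335) [heading=231, draw]
Final: pos=(0.519,-21.335), heading=231, 7 segment(s) drawn

Segment lengths:
  seg 1: (10,-10) -> (3.565,-16.435), length = 9.1
  seg 2: (3.565,-16.435) -> (5.262,-14.738), length = 2.4
  seg 3: (5.262,-14.738) -> (6.734,-13.103), length = 2.2
  seg 4: (6.734,-13.103) -> (12.824,-6.34), length = 9.1
  seg 5: (12.824,-6.34) -> (11.218,-8.124), length = 2.4
  seg 6: (11.218,-8.124) -> (9.833,-9.833), length = 2.2
  seg 7: (9.833,-9.833) -> (0.519,-21.335), length = 14.8
Total = 42.2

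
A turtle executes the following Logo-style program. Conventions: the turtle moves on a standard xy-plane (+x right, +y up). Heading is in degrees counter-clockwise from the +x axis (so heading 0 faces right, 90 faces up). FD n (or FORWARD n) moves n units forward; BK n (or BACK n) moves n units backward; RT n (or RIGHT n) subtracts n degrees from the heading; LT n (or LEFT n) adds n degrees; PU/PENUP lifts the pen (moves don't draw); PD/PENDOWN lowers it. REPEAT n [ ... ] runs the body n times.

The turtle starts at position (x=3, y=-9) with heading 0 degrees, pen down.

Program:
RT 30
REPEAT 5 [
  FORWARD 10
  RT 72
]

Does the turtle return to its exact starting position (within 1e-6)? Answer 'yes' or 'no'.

Executing turtle program step by step:
Start: pos=(3,-9), heading=0, pen down
RT 30: heading 0 -> 330
REPEAT 5 [
  -- iteration 1/5 --
  FD 10: (3,-9) -> (11.66,-14) [heading=330, draw]
  RT 72: heading 330 -> 258
  -- iteration 2/5 --
  FD 10: (11.66,-14) -> (9.581,-23.781) [heading=258, draw]
  RT 72: heading 258 -> 186
  -- iteration 3/5 --
  FD 10: (9.581,-23.781) -> (-0.364,-24.827) [heading=186, draw]
  RT 72: heading 186 -> 114
  -- iteration 4/5 --
  FD 10: (-0.364,-24.827) -> (-4.431,-15.691) [heading=114, draw]
  RT 72: heading 114 -> 42
  -- iteration 5/5 --
  FD 10: (-4.431,-15.691) -> (3,-9) [heading=42, draw]
  RT 72: heading 42 -> 330
]
Final: pos=(3,-9), heading=330, 5 segment(s) drawn

Start position: (3, -9)
Final position: (3, -9)
Distance = 0; < 1e-6 -> CLOSED

Answer: yes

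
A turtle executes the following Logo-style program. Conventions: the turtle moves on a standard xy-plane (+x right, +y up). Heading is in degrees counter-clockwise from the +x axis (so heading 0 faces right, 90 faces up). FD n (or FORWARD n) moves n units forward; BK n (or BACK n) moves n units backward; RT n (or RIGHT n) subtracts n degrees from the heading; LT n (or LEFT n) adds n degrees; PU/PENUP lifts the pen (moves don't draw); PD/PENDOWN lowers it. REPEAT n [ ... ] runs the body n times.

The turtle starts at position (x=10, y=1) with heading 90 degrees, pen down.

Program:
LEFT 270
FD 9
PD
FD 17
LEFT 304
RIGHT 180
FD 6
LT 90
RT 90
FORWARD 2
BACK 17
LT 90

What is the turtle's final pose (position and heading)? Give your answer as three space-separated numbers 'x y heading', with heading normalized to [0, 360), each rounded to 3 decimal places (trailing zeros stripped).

Executing turtle program step by step:
Start: pos=(10,1), heading=90, pen down
LT 270: heading 90 -> 0
FD 9: (10,1) -> (19,1) [heading=0, draw]
PD: pen down
FD 17: (19,1) -> (36,1) [heading=0, draw]
LT 304: heading 0 -> 304
RT 180: heading 304 -> 124
FD 6: (36,1) -> (32.645,5.974) [heading=124, draw]
LT 90: heading 124 -> 214
RT 90: heading 214 -> 124
FD 2: (32.645,5.974) -> (31.526,7.632) [heading=124, draw]
BK 17: (31.526,7.632) -> (41.033,-6.461) [heading=124, draw]
LT 90: heading 124 -> 214
Final: pos=(41.033,-6.461), heading=214, 5 segment(s) drawn

Answer: 41.033 -6.461 214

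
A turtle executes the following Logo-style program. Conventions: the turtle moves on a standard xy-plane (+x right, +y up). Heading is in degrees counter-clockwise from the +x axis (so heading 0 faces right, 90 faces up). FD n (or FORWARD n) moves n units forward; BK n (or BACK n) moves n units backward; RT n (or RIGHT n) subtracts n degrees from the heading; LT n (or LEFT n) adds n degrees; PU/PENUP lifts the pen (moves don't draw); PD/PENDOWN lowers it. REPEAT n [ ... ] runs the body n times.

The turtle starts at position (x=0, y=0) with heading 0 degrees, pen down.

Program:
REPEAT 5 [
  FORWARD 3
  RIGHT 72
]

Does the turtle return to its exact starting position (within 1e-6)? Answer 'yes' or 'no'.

Answer: yes

Derivation:
Executing turtle program step by step:
Start: pos=(0,0), heading=0, pen down
REPEAT 5 [
  -- iteration 1/5 --
  FD 3: (0,0) -> (3,0) [heading=0, draw]
  RT 72: heading 0 -> 288
  -- iteration 2/5 --
  FD 3: (3,0) -> (3.927,-2.853) [heading=288, draw]
  RT 72: heading 288 -> 216
  -- iteration 3/5 --
  FD 3: (3.927,-2.853) -> (1.5,-4.617) [heading=216, draw]
  RT 72: heading 216 -> 144
  -- iteration 4/5 --
  FD 3: (1.5,-4.617) -> (-0.927,-2.853) [heading=144, draw]
  RT 72: heading 144 -> 72
  -- iteration 5/5 --
  FD 3: (-0.927,-2.853) -> (0,0) [heading=72, draw]
  RT 72: heading 72 -> 0
]
Final: pos=(0,0), heading=0, 5 segment(s) drawn

Start position: (0, 0)
Final position: (0, 0)
Distance = 0; < 1e-6 -> CLOSED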